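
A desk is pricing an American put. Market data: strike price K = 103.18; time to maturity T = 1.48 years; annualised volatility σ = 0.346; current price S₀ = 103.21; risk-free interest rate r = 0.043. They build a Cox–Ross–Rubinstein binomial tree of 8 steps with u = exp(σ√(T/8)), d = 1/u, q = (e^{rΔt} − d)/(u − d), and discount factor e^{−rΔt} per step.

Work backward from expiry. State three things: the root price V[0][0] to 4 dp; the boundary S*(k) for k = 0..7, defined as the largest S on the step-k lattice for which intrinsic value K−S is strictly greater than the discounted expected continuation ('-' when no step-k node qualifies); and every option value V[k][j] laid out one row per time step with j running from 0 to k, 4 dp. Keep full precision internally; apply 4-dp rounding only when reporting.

price = 14.1219
boundary = - - - 66.0429 56.9108 66.0429 76.6405 88.9385
tree:
14.1219
20.1770 8.0399
27.8956 12.4595 3.5637
37.1371 18.7166 6.1398 0.9362
46.2692 27.0333 10.3519 1.8490 0.0000
54.1386 37.1371 16.9411 3.6515 0.0000 0.0000
60.9199 46.2692 26.5395 7.2113 0.0000 0.0000 0.0000
66.7634 54.1386 37.1371 14.2415 0.0000 0.0000 0.0000 0.0000
71.7990 60.9199 46.2692 26.5395 0.0000 0.0000 0.0000 0.0000 0.0000

Δt=0.18500  u=1.16046  d=0.86172  q=0.48960  discount=0.99208
step 8 (expiry): payoffs max(K−S,0) = 71.7990 60.9199 46.2692 26.5395 0.0000 0.0000 0.0000 0.0000 0.0000
step 7: (k=7,j=0): S=36.4166, (K−S)⁺=66.7634, hold=65.9459 ⇒ V=66.7634 exercise | (k=7,j=1): S=49.0414, (K−S)⁺=54.1386, hold=53.3211 ⇒ V=54.1386 exercise | (k=7,j=2): S=66.0429, (K−S)⁺=37.1371, hold=36.3195 ⇒ V=37.1371 exercise | (k=7,j=3): S=88.9385, (K−S)⁺=14.2415, hold=13.4385 ⇒ V=14.2415 exercise | (k=7,j=4): S=119.7715, (K−S)⁺=0.0000, hold=0.0000 ⇒ V=0.0000 continue | (k=7,j=5): S=161.2936, (K−S)⁺=0.0000, hold=0.0000 ⇒ V=0.0000 continue | (k=7,j=6): S=217.2105, (K−S)⁺=0.0000, hold=0.0000 ⇒ V=0.0000 continue | (k=7,j=7): S=292.5125, (K−S)⁺=0.0000, hold=0.0000 ⇒ V=0.0000 continue  boundary S*=88.9385
step 6: (k=6,j=0): S=42.2601, (K−S)⁺=60.9199, hold=60.1023 ⇒ V=60.9199 exercise | (k=6,j=1): S=56.9108, (K−S)⁺=46.2692, hold=45.4517 ⇒ V=46.2692 exercise | (k=6,j=2): S=76.6405, (K−S)⁺=26.5395, hold=25.7220 ⇒ V=26.5395 exercise | (k=6,j=3): S=103.2100, (K−S)⁺=0.0000, hold=7.2113 ⇒ V=7.2113 continue | (k=6,j=4): S=138.9906, (K−S)⁺=0.0000, hold=0.0000 ⇒ V=0.0000 continue | (k=6,j=5): S=187.1755, (K−S)⁺=0.0000, hold=0.0000 ⇒ V=0.0000 continue | (k=6,j=6): S=252.0650, (K−S)⁺=0.0000, hold=0.0000 ⇒ V=0.0000 continue  boundary S*=76.6405
step 5: (k=5,j=0): S=49.0414, (K−S)⁺=54.1386, hold=53.3211 ⇒ V=54.1386 exercise | (k=5,j=1): S=66.0429, (K−S)⁺=37.1371, hold=36.3195 ⇒ V=37.1371 exercise | (k=5,j=2): S=88.9385, (K−S)⁺=14.2415, hold=16.9411 ⇒ V=16.9411 continue | (k=5,j=3): S=119.7715, (K−S)⁺=0.0000, hold=3.6515 ⇒ V=3.6515 continue | (k=5,j=4): S=161.2936, (K−S)⁺=0.0000, hold=0.0000 ⇒ V=0.0000 continue | (k=5,j=5): S=217.2105, (K−S)⁺=0.0000, hold=0.0000 ⇒ V=0.0000 continue  boundary S*=66.0429
step 4: (k=4,j=0): S=56.9108, (K−S)⁺=46.2692, hold=45.4517 ⇒ V=46.2692 exercise | (k=4,j=1): S=76.6405, (K−S)⁺=26.5395, hold=27.0333 ⇒ V=27.0333 continue | (k=4,j=2): S=103.2100, (K−S)⁺=0.0000, hold=10.3519 ⇒ V=10.3519 continue | (k=4,j=3): S=138.9906, (K−S)⁺=0.0000, hold=1.8490 ⇒ V=1.8490 continue | (k=4,j=4): S=187.1755, (K−S)⁺=0.0000, hold=0.0000 ⇒ V=0.0000 continue  boundary S*=56.9108
step 3: (k=3,j=0): S=66.0429, (K−S)⁺=37.1371, hold=36.5593 ⇒ V=37.1371 exercise | (k=3,j=1): S=88.9385, (K−S)⁺=14.2415, hold=18.7166 ⇒ V=18.7166 continue | (k=3,j=2): S=119.7715, (K−S)⁺=0.0000, hold=6.1398 ⇒ V=6.1398 continue | (k=3,j=3): S=161.2936, (K−S)⁺=0.0000, hold=0.9362 ⇒ V=0.9362 continue  boundary S*=66.0429
step 2: (k=2,j=0): S=76.6405, (K−S)⁺=26.5395, hold=27.8956 ⇒ V=27.8956 continue | (k=2,j=1): S=103.2100, (K−S)⁺=0.0000, hold=12.4595 ⇒ V=12.4595 continue | (k=2,j=2): S=138.9906, (K−S)⁺=0.0000, hold=3.5637 ⇒ V=3.5637 continue  boundary S*=-
step 1: (k=1,j=0): S=88.9385, (K−S)⁺=14.2415, hold=20.1770 ⇒ V=20.1770 continue | (k=1,j=1): S=119.7715, (K−S)⁺=0.0000, hold=8.0399 ⇒ V=8.0399 continue  boundary S*=-
step 0: (k=0,j=0): S=103.2100, (K−S)⁺=0.0000, hold=14.1219 ⇒ V=14.1219 continue  boundary S*=-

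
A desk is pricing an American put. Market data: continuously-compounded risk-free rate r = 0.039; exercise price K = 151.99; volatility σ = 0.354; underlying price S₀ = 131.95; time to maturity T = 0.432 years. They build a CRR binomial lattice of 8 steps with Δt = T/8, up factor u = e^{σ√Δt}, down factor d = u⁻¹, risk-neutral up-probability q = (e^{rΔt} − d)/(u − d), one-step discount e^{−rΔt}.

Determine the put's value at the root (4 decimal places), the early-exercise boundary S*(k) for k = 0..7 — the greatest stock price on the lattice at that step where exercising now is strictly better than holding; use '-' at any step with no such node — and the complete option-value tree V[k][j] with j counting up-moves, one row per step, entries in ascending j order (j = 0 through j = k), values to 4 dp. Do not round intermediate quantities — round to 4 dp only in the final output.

Δt=0.05400, u=1.08574, d=0.92103, q=0.49225, disc=e^(-rΔt)=0.99790
k=8 terminal: V=max(K-S,0) → 83.6616 71.4423 57.0377 40.0572 20.0400 0.0000 0.0000 0.0000 0.0000
k=7: j=0 S=74.1869 intr=77.8031 cont=77.4833 V=77.8031[EX]; j=1 S=87.4539 intr=64.5361 cont=64.2163 V=64.5361[EX]; j=2 S=103.0935 intr=48.8965 cont=48.5767 V=48.8965[EX]; j=3 S=121.5300 intr=30.4600 cont=30.1403 V=30.4600[EX]; j=4 S=143.2634 intr=8.7266 cont=10.1540 V=10.1540[hold]; j=5 S=168.8836 intr=0.0000 cont=0.0000 V=0.0000[hold]; j=6 S=199.0854 intr=0.0000 cont=0.0000 V=0.0000[hold]; j=7 S=234.6883 intr=0.0000 cont=0.0000 V=0.0000[hold]  S*(7)=121.5300
k=6: j=0 S=80.5477 intr=71.4423 cont=71.1225 V=71.4423[EX]; j=1 S=94.9523 intr=57.0377 cont=56.7180 V=57.0377[EX]; j=2 S=111.9328 intr=40.0572 cont=39.7374 V=40.0572[EX]; j=3 S=131.9500 intr=20.0400 cont=20.4214 V=20.4214[hold]; j=4 S=155.5469 intr=0.0000 cont=5.1449 V=5.1449[hold]; j=5 S=183.3637 intr=0.0000 cont=0.0000 V=0.0000[hold]; j=6 S=216.1551 intr=0.0000 cont=0.0000 V=0.0000[hold]  S*(6)=111.9328
k=5: j=0 S=87.4539 intr=64.5361 cont=64.2163 V=64.5361[EX]; j=1 S=103.0935 intr=48.8965 cont=48.5767 V=48.8965[EX]; j=2 S=121.5300 intr=30.4600 cont=30.3276 V=30.4600[EX]; j=3 S=143.2634 intr=8.7266 cont=12.8745 V=12.8745[hold]; j=4 S=168.8836 intr=0.0000 cont=2.6068 V=2.6068[hold]; j=5 S=199.0854 intr=0.0000 cont=0.0000 V=0.0000[hold]  S*(5)=121.5300
k=4: j=0 S=94.9523 intr=57.0377 cont=56.7180 V=57.0377[EX]; j=1 S=111.9328 intr=40.0572 cont=39.7374 V=40.0572[EX]; j=2 S=131.9500 intr=20.0400 cont=21.7577 V=21.7577[hold]; j=3 S=155.5469 intr=0.0000 cont=7.8038 V=7.8038[hold]; j=4 S=183.3637 intr=0.0000 cont=1.3209 V=1.3209[hold]  S*(4)=111.9328
k=3: j=0 S=103.0935 intr=48.8965 cont=48.5767 V=48.8965[EX]; j=1 S=121.5300 intr=30.4600 cont=30.9840 V=30.9840[hold]; j=2 S=143.2634 intr=8.7266 cont=14.8577 V=14.8577[hold]; j=3 S=168.8836 intr=0.0000 cont=4.6029 V=4.6029[hold]  S*(3)=103.0935
k=2: j=0 S=111.9328 intr=40.0572 cont=39.9948 V=40.0572[EX]; j=1 S=131.9500 intr=20.0400 cont=22.9974 V=22.9974[hold]; j=2 S=155.5469 intr=0.0000 cont=9.7892 V=9.7892[hold]  S*(2)=111.9328
k=1: j=0 S=121.5300 intr=30.4600 cont=31.5930 V=31.5930[hold]; j=1 S=143.2634 intr=8.7266 cont=16.4610 V=16.4610[hold]  S*(1)=-
k=0: j=0 S=131.9500 intr=20.0400 cont=24.0935 V=24.0935[hold]  S*(0)=-

price = 24.0935
boundary = - - 111.9328 103.0935 111.9328 121.5300 111.9328 121.5300
tree:
24.0935
31.5930 16.4610
40.0572 22.9974 9.7892
48.8965 30.9840 14.8577 4.6029
57.0377 40.0572 21.7577 7.8038 1.3209
64.5361 48.8965 30.4600 12.8745 2.6068 0.0000
71.4423 57.0377 40.0572 20.4214 5.1449 0.0000 0.0000
77.8031 64.5361 48.8965 30.4600 10.1540 0.0000 0.0000 0.0000
83.6616 71.4423 57.0377 40.0572 20.0400 0.0000 0.0000 0.0000 0.0000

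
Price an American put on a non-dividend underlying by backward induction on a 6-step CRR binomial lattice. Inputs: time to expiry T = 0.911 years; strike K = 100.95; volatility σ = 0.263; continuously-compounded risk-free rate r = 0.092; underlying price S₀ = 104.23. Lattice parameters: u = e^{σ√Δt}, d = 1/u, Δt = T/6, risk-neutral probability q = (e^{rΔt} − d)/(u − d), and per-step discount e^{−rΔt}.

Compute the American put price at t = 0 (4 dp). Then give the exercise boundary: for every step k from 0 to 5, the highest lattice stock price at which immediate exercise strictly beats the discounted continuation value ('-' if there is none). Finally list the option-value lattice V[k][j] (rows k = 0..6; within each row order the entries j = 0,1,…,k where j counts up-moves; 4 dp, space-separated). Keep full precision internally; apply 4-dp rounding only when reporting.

price = 5.7792
boundary = - - 84.9141 76.6431 84.9141 76.6431
tree:
5.7792
9.8143 2.5317
16.0359 4.8305 0.6619
24.3069 8.9724 1.4686 0.0000
31.7722 16.0359 3.2580 0.0000 0.0000
38.5104 24.3069 7.2281 0.0000 0.0000 0.0000
44.5923 31.7722 16.0359 0.0000 0.0000 0.0000 0.0000

Δt=0.15183  u=1.10792  d=0.90260  q=0.54291  discount=0.98613
step 6 (expiry): payoffs max(K−S,0) = 44.5923 31.7722 16.0359 0.0000 0.0000 0.0000 0.0000
step 5: (k=5,j=0): S=62.4396, (K−S)⁺=38.5104, hold=37.1101 ⇒ V=38.5104 exercise | (k=5,j=1): S=76.6431, (K−S)⁺=24.3069, hold=22.9065 ⇒ V=24.3069 exercise | (k=5,j=2): S=94.0776, (K−S)⁺=6.8724, hold=7.2281 ⇒ V=7.2281 continue | (k=5,j=3): S=115.4780, (K−S)⁺=0.0000, hold=0.0000 ⇒ V=0.0000 continue | (k=5,j=4): S=141.7465, (K−S)⁺=0.0000, hold=0.0000 ⇒ V=0.0000 continue | (k=5,j=5): S=173.9904, (K−S)⁺=0.0000, hold=0.0000 ⇒ V=0.0000 continue  boundary S*=76.6431
step 4: (k=4,j=0): S=69.1778, (K−S)⁺=31.7722, hold=30.3719 ⇒ V=31.7722 exercise | (k=4,j=1): S=84.9141, (K−S)⁺=16.0359, hold=14.8260 ⇒ V=16.0359 exercise | (k=4,j=2): S=104.2300, (K−S)⁺=0.0000, hold=3.2580 ⇒ V=3.2580 continue | (k=4,j=3): S=127.9398, (K−S)⁺=0.0000, hold=0.0000 ⇒ V=0.0000 continue | (k=4,j=4): S=157.0431, (K−S)⁺=0.0000, hold=0.0000 ⇒ V=0.0000 continue  boundary S*=84.9141
step 3: (k=3,j=0): S=76.6431, (K−S)⁺=24.3069, hold=22.9065 ⇒ V=24.3069 exercise | (k=3,j=1): S=94.0776, (K−S)⁺=6.8724, hold=8.9724 ⇒ V=8.9724 continue | (k=3,j=2): S=115.4780, (K−S)⁺=0.0000, hold=1.4686 ⇒ V=1.4686 continue | (k=3,j=3): S=141.7465, (K−S)⁺=0.0000, hold=0.0000 ⇒ V=0.0000 continue  boundary S*=76.6431
step 2: (k=2,j=0): S=84.9141, (K−S)⁺=16.0359, hold=15.7599 ⇒ V=16.0359 exercise | (k=2,j=1): S=104.2300, (K−S)⁺=0.0000, hold=4.8305 ⇒ V=4.8305 continue | (k=2,j=2): S=127.9398, (K−S)⁺=0.0000, hold=0.6619 ⇒ V=0.6619 continue  boundary S*=84.9141
step 1: (k=1,j=0): S=94.0776, (K−S)⁺=6.8724, hold=9.8143 ⇒ V=9.8143 continue | (k=1,j=1): S=115.4780, (K−S)⁺=0.0000, hold=2.5317 ⇒ V=2.5317 continue  boundary S*=-
step 0: (k=0,j=0): S=104.2300, (K−S)⁺=0.0000, hold=5.7792 ⇒ V=5.7792 continue  boundary S*=-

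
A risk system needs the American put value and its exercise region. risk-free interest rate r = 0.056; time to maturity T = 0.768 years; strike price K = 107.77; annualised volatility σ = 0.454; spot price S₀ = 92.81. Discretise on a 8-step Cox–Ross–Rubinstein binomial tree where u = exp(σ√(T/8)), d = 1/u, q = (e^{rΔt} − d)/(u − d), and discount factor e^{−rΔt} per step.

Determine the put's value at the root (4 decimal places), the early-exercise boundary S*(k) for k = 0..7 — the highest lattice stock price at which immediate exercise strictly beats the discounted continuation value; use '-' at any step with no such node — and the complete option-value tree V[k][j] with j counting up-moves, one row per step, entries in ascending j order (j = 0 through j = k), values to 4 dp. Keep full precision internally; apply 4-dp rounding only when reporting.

price = 22.4359
boundary = - - - 60.8587 70.0508 60.8587 70.0508 80.6314
tree:
22.4359
29.6377 15.0074
37.9289 21.1279 8.6491
46.9113 28.7745 13.2107 3.8821
54.8973 37.7192 19.5585 6.5901 1.0381
61.8353 46.9113 27.8437 10.9430 2.0226 0.0000
67.8629 54.8973 37.7192 17.6250 3.9408 0.0000 0.0000
73.0996 61.8353 46.9113 27.1386 7.6781 0.0000 0.0000 0.0000
77.6491 67.8629 54.8973 37.7192 14.9600 0.0000 0.0000 0.0000 0.0000

Δt=0.09600  u=1.15104  d=0.86878  q=0.48399  discount=0.99464
step 8 (expiry): payoffs max(K−S,0) = 77.6491 67.8629 54.8973 37.7192 14.9600 0.0000 0.0000 0.0000 0.0000
step 7: (k=7,j=0): S=34.6704, (K−S)⁺=73.0996, hold=72.5218 ⇒ V=73.0996 exercise | (k=7,j=1): S=45.9347, (K−S)⁺=61.8353, hold=61.2575 ⇒ V=61.8353 exercise | (k=7,j=2): S=60.8587, (K−S)⁺=46.9113, hold=46.3335 ⇒ V=46.9113 exercise | (k=7,j=3): S=80.6314, (K−S)⁺=27.1386, hold=26.5608 ⇒ V=27.1386 exercise | (k=7,j=4): S=106.8281, (K−S)⁺=0.9419, hold=7.6781 ⇒ V=7.6781 continue | (k=7,j=5): S=141.5361, (K−S)⁺=0.0000, hold=0.0000 ⇒ V=0.0000 continue | (k=7,j=6): S=187.5205, (K−S)⁺=0.0000, hold=0.0000 ⇒ V=0.0000 continue | (k=7,j=7): S=248.4450, (K−S)⁺=0.0000, hold=0.0000 ⇒ V=0.0000 continue  boundary S*=80.6314
step 6: (k=6,j=0): S=39.9071, (K−S)⁺=67.8629, hold=67.2851 ⇒ V=67.8629 exercise | (k=6,j=1): S=52.8727, (K−S)⁺=54.8973, hold=54.3195 ⇒ V=54.8973 exercise | (k=6,j=2): S=70.0508, (K−S)⁺=37.7192, hold=37.1414 ⇒ V=37.7192 exercise | (k=6,j=3): S=92.8100, (K−S)⁺=14.9600, hold=17.6250 ⇒ V=17.6250 continue | (k=6,j=4): S=122.9635, (K−S)⁺=0.0000, hold=3.9408 ⇒ V=3.9408 continue | (k=6,j=5): S=162.9138, (K−S)⁺=0.0000, hold=0.0000 ⇒ V=0.0000 continue | (k=6,j=6): S=215.8438, (K−S)⁺=0.0000, hold=0.0000 ⇒ V=0.0000 continue  boundary S*=70.0508
step 5: (k=5,j=0): S=45.9347, (K−S)⁺=61.8353, hold=61.2575 ⇒ V=61.8353 exercise | (k=5,j=1): S=60.8587, (K−S)⁺=46.9113, hold=46.3335 ⇒ V=46.9113 exercise | (k=5,j=2): S=80.6314, (K−S)⁺=27.1386, hold=27.8437 ⇒ V=27.8437 continue | (k=5,j=3): S=106.8281, (K−S)⁺=0.9419, hold=10.9430 ⇒ V=10.9430 continue | (k=5,j=4): S=141.5361, (K−S)⁺=0.0000, hold=2.0226 ⇒ V=2.0226 continue | (k=5,j=5): S=187.5205, (K−S)⁺=0.0000, hold=0.0000 ⇒ V=0.0000 continue  boundary S*=60.8587
step 4: (k=4,j=0): S=52.8727, (K−S)⁺=54.8973, hold=54.3195 ⇒ V=54.8973 exercise | (k=4,j=1): S=70.0508, (K−S)⁺=37.7192, hold=37.4808 ⇒ V=37.7192 exercise | (k=4,j=2): S=92.8100, (K−S)⁺=14.9600, hold=19.5585 ⇒ V=19.5585 continue | (k=4,j=3): S=122.9635, (K−S)⁺=0.0000, hold=6.5901 ⇒ V=6.5901 continue | (k=4,j=4): S=162.9138, (K−S)⁺=0.0000, hold=1.0381 ⇒ V=1.0381 continue  boundary S*=70.0508
step 3: (k=3,j=0): S=60.8587, (K−S)⁺=46.9113, hold=46.3335 ⇒ V=46.9113 exercise | (k=3,j=1): S=80.6314, (K−S)⁺=27.1386, hold=28.7745 ⇒ V=28.7745 continue | (k=3,j=2): S=106.8281, (K−S)⁺=0.9419, hold=13.2107 ⇒ V=13.2107 continue | (k=3,j=3): S=141.5361, (K−S)⁺=0.0000, hold=3.8821 ⇒ V=3.8821 continue  boundary S*=60.8587
step 2: (k=2,j=0): S=70.0508, (K−S)⁺=37.7192, hold=37.9289 ⇒ V=37.9289 continue | (k=2,j=1): S=92.8100, (K−S)⁺=14.9600, hold=21.1279 ⇒ V=21.1279 continue | (k=2,j=2): S=122.9635, (K−S)⁺=0.0000, hold=8.6491 ⇒ V=8.6491 continue  boundary S*=-
step 1: (k=1,j=0): S=80.6314, (K−S)⁺=27.1386, hold=29.6377 ⇒ V=29.6377 continue | (k=1,j=1): S=106.8281, (K−S)⁺=0.9419, hold=15.0074 ⇒ V=15.0074 continue  boundary S*=-
step 0: (k=0,j=0): S=92.8100, (K−S)⁺=14.9600, hold=22.4359 ⇒ V=22.4359 continue  boundary S*=-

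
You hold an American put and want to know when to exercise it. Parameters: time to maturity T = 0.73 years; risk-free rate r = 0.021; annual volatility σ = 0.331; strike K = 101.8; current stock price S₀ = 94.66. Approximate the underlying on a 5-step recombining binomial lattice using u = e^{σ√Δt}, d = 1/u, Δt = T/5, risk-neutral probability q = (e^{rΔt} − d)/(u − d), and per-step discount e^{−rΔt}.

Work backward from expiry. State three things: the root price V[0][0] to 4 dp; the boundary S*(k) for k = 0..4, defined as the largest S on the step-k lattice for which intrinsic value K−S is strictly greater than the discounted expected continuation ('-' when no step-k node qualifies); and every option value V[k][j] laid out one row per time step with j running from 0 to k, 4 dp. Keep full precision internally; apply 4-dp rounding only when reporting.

params: Δt=0.14600 u=1.13482 d=0.88120 q=0.48053 e^(-rΔt)=0.99694
t_5 payoffs: 51.5044 37.0284 18.3860 0.0000 0.0000 0.0000
t_4: node(4,0) S=57.0765 payoff=44.7235 vs cont=44.4119 → 44.7235 [stop]  node(4,1) S=73.5041 payoff=28.2959 vs cont=27.9842 → 28.2959 [stop]  node(4,2) S=94.6600 payoff=7.1400 vs cont=9.5217 → 9.5217 [wait]  node(4,3) S=121.9049 payoff=0.0000 vs cont=0.0000 → 0.0000 [wait]  node(4,4) S=156.9914 payoff=0.0000 vs cont=0.0000 → 0.0000 [wait]  ⇒ S*(4)=73.5041
t_3: node(3,0) S=64.7716 payoff=37.0284 vs cont=36.7168 → 37.0284 [stop]  node(3,1) S=83.4140 payoff=18.3860 vs cont=19.2153 → 19.2153 [wait]  node(3,2) S=107.4222 payoff=0.0000 vs cont=4.9311 → 4.9311 [wait]  node(3,3) S=138.3403 payoff=0.0000 vs cont=0.0000 → 0.0000 [wait]  ⇒ S*(3)=64.7716
t_2: node(2,0) S=73.5041 payoff=28.2959 vs cont=28.3815 → 28.3815 [wait]  node(2,1) S=94.6600 payoff=7.1400 vs cont=12.3135 → 12.3135 [wait]  node(2,2) S=121.9049 payoff=0.0000 vs cont=2.5537 → 2.5537 [wait]  ⇒ S*(2)=-
t_1: node(1,0) S=83.4140 payoff=18.3860 vs cont=20.5971 → 20.5971 [wait]  node(1,1) S=107.4222 payoff=0.0000 vs cont=7.6003 → 7.6003 [wait]  ⇒ S*(1)=-
t_0: node(0,0) S=94.6600 payoff=7.1400 vs cont=14.3078 → 14.3078 [wait]  ⇒ S*(0)=-

price = 14.3078
boundary = - - - 64.7716 73.5041
tree:
14.3078
20.5971 7.6003
28.3815 12.3135 2.5537
37.0284 19.2153 4.9311 0.0000
44.7235 28.2959 9.5217 0.0000 0.0000
51.5044 37.0284 18.3860 0.0000 0.0000 0.0000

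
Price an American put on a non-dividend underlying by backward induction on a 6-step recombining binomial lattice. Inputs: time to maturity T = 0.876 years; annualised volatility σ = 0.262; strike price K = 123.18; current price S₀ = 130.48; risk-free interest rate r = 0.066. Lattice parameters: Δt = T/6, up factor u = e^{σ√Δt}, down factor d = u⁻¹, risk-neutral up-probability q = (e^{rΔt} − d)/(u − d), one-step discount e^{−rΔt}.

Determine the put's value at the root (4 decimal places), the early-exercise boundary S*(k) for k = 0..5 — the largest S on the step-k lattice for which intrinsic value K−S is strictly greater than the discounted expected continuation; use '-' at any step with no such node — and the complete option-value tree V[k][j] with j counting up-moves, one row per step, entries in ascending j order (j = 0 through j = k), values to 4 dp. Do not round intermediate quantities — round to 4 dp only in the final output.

price = 6.8134
boundary = - - - 96.6301 87.4249 96.6301
tree:
6.8134
11.1302 3.0066
17.5642 5.4745 0.8138
26.5499 9.7027 1.7237 0.0000
35.7551 16.5428 3.6506 0.0000 0.0000
44.0834 26.5499 7.7318 0.0000 0.0000 0.0000
51.6183 35.7551 16.3755 0.0000 0.0000 0.0000 0.0000

Δt=0.14600  u=1.10529  d=0.90474  q=0.52327  discount=0.99041
step 6 (expiry): payoffs max(K−S,0) = 51.6183 35.7551 16.3755 0.0000 0.0000 0.0000 0.0000
step 5: (k=5,j=0): S=79.0966, (K−S)⁺=44.0834, hold=42.9022 ⇒ V=44.0834 exercise | (k=5,j=1): S=96.6301, (K−S)⁺=26.5499, hold=25.3687 ⇒ V=26.5499 exercise | (k=5,j=2): S=118.0502, (K−S)⁺=5.1298, hold=7.7318 ⇒ V=7.7318 continue | (k=5,j=3): S=144.2186, (K−S)⁺=0.0000, hold=0.0000 ⇒ V=0.0000 continue | (k=5,j=4): S=176.1877, (K−S)⁺=0.0000, hold=0.0000 ⇒ V=0.0000 continue | (k=5,j=5): S=215.2436, (K−S)⁺=0.0000, hold=0.0000 ⇒ V=0.0000 continue  boundary S*=96.6301
step 4: (k=4,j=0): S=87.4249, (K−S)⁺=35.7551, hold=34.5739 ⇒ V=35.7551 exercise | (k=4,j=1): S=106.8045, (K−S)⁺=16.3755, hold=16.5428 ⇒ V=16.5428 continue | (k=4,j=2): S=130.4800, (K−S)⁺=0.0000, hold=3.6506 ⇒ V=3.6506 continue | (k=4,j=3): S=159.4037, (K−S)⁺=0.0000, hold=0.0000 ⇒ V=0.0000 continue | (k=4,j=4): S=194.7390, (K−S)⁺=0.0000, hold=0.0000 ⇒ V=0.0000 continue  boundary S*=87.4249
step 3: (k=3,j=0): S=96.6301, (K−S)⁺=26.5499, hold=25.4554 ⇒ V=26.5499 exercise | (k=3,j=1): S=118.0502, (K−S)⁺=5.1298, hold=9.7027 ⇒ V=9.7027 continue | (k=3,j=2): S=144.2186, (K−S)⁺=0.0000, hold=1.7237 ⇒ V=1.7237 continue | (k=3,j=3): S=176.1877, (K−S)⁺=0.0000, hold=0.0000 ⇒ V=0.0000 continue  boundary S*=96.6301
step 2: (k=2,j=0): S=106.8045, (K−S)⁺=16.3755, hold=17.5642 ⇒ V=17.5642 continue | (k=2,j=1): S=130.4800, (K−S)⁺=0.0000, hold=5.4745 ⇒ V=5.4745 continue | (k=2,j=2): S=159.4037, (K−S)⁺=0.0000, hold=0.8138 ⇒ V=0.8138 continue  boundary S*=-
step 1: (k=1,j=0): S=118.0502, (K−S)⁺=5.1298, hold=11.1302 ⇒ V=11.1302 continue | (k=1,j=1): S=144.2186, (K−S)⁺=0.0000, hold=3.0066 ⇒ V=3.0066 continue  boundary S*=-
step 0: (k=0,j=0): S=130.4800, (K−S)⁺=0.0000, hold=6.8134 ⇒ V=6.8134 continue  boundary S*=-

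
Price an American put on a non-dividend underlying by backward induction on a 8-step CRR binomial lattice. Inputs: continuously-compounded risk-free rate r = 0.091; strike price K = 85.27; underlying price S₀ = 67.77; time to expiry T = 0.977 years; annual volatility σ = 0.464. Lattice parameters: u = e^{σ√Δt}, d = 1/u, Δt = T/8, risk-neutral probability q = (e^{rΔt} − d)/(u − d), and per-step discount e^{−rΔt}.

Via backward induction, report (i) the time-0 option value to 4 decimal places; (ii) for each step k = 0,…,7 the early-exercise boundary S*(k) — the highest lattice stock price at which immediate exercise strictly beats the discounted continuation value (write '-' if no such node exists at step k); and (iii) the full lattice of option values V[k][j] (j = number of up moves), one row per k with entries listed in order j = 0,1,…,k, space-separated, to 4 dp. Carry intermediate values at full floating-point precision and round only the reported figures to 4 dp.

Δt=0.12212  u=1.17604  d=0.85031  q=0.49386  discount=0.98895
step 8 (expiry): payoffs max(K−S,0) = 66.7489 59.6541 49.8416 36.2702 17.5000 0.0000 0.0000 0.0000 0.0000
step 7: (k=7,j=0): S=21.7815, (K−S)⁺=63.4885, hold=62.5461 ⇒ V=63.4885 exercise | (k=7,j=1): S=30.1252, (K−S)⁺=55.1448, hold=54.2024 ⇒ V=55.1448 exercise | (k=7,j=2): S=41.6652, (K−S)⁺=43.6048, hold=42.6624 ⇒ V=43.6048 exercise | (k=7,j=3): S=57.6257, (K−S)⁺=27.6443, hold=26.7019 ⇒ V=27.6443 exercise | (k=7,j=4): S=79.7001, (K−S)⁺=5.5699, hold=8.7596 ⇒ V=8.7596 continue | (k=7,j=5): S=110.2305, (K−S)⁺=0.0000, hold=0.0000 ⇒ V=0.0000 continue | (k=7,j=6): S=152.4560, (K−S)⁺=0.0000, hold=0.0000 ⇒ V=0.0000 continue | (k=7,j=7): S=210.8566, (K−S)⁺=0.0000, hold=0.0000 ⇒ V=0.0000 continue  boundary S*=57.6257
step 6: (k=6,j=0): S=25.6159, (K−S)⁺=59.6541, hold=58.7117 ⇒ V=59.6541 exercise | (k=6,j=1): S=35.4284, (K−S)⁺=49.8416, hold=48.8992 ⇒ V=49.8416 exercise | (k=6,j=2): S=48.9998, (K−S)⁺=36.2702, hold=35.3278 ⇒ V=36.2702 exercise | (k=6,j=3): S=67.7700, (K−S)⁺=17.5000, hold=18.1154 ⇒ V=18.1154 continue | (k=6,j=4): S=93.7304, (K−S)⁺=0.0000, hold=4.3846 ⇒ V=4.3846 continue | (k=6,j=5): S=129.6352, (K−S)⁺=0.0000, hold=0.0000 ⇒ V=0.0000 continue | (k=6,j=6): S=179.2940, (K−S)⁺=0.0000, hold=0.0000 ⇒ V=0.0000 continue  boundary S*=48.9998
step 5: (k=5,j=0): S=30.1252, (K−S)⁺=55.1448, hold=54.2024 ⇒ V=55.1448 exercise | (k=5,j=1): S=41.6652, (K−S)⁺=43.6048, hold=42.6624 ⇒ V=43.6048 exercise | (k=5,j=2): S=57.6257, (K−S)⁺=27.6443, hold=27.0025 ⇒ V=27.6443 exercise | (k=5,j=3): S=79.7001, (K−S)⁺=5.5699, hold=11.2090 ⇒ V=11.2090 continue | (k=5,j=4): S=110.2305, (K−S)⁺=0.0000, hold=2.1947 ⇒ V=2.1947 continue | (k=5,j=5): S=152.4560, (K−S)⁺=0.0000, hold=0.0000 ⇒ V=0.0000 continue  boundary S*=57.6257
step 4: (k=4,j=0): S=35.4284, (K−S)⁺=49.8416, hold=48.8992 ⇒ V=49.8416 exercise | (k=4,j=1): S=48.9998, (K−S)⁺=36.2702, hold=35.3278 ⇒ V=36.2702 exercise | (k=4,j=2): S=67.7700, (K−S)⁺=17.5000, hold=19.3118 ⇒ V=19.3118 continue | (k=4,j=3): S=93.7304, (K−S)⁺=0.0000, hold=6.6825 ⇒ V=6.6825 continue | (k=4,j=4): S=129.6352, (K−S)⁺=0.0000, hold=1.0985 ⇒ V=1.0985 continue  boundary S*=48.9998
step 3: (k=3,j=0): S=41.6652, (K−S)⁺=43.6048, hold=42.6624 ⇒ V=43.6048 exercise | (k=3,j=1): S=57.6257, (K−S)⁺=27.6443, hold=27.5868 ⇒ V=27.6443 exercise | (k=3,j=2): S=79.7001, (K−S)⁺=5.5699, hold=12.9302 ⇒ V=12.9302 continue | (k=3,j=3): S=110.2305, (K−S)⁺=0.0000, hold=3.8814 ⇒ V=3.8814 continue  boundary S*=57.6257
step 2: (k=2,j=0): S=48.9998, (K−S)⁺=36.2702, hold=35.3278 ⇒ V=36.2702 exercise | (k=2,j=1): S=67.7700, (K−S)⁺=17.5000, hold=20.1524 ⇒ V=20.1524 continue | (k=2,j=2): S=93.7304, (K−S)⁺=0.0000, hold=8.3679 ⇒ V=8.3679 continue  boundary S*=48.9998
step 1: (k=1,j=0): S=57.6257, (K−S)⁺=27.6443, hold=27.9974 ⇒ V=27.9974 continue | (k=1,j=1): S=79.7001, (K−S)⁺=5.5699, hold=14.1741 ⇒ V=14.1741 continue  boundary S*=-
step 0: (k=0,j=0): S=67.7700, (K−S)⁺=17.5000, hold=20.9366 ⇒ V=20.9366 continue  boundary S*=-

price = 20.9366
boundary = - - 48.9998 57.6257 48.9998 57.6257 48.9998 57.6257
tree:
20.9366
27.9974 14.1741
36.2702 20.1524 8.3679
43.6048 27.6443 12.9302 3.8814
49.8416 36.2702 19.3118 6.6825 1.0985
55.1448 43.6048 27.6443 11.2090 2.1947 0.0000
59.6541 49.8416 36.2702 18.1154 4.3846 0.0000 0.0000
63.4885 55.1448 43.6048 27.6443 8.7596 0.0000 0.0000 0.0000
66.7489 59.6541 49.8416 36.2702 17.5000 0.0000 0.0000 0.0000 0.0000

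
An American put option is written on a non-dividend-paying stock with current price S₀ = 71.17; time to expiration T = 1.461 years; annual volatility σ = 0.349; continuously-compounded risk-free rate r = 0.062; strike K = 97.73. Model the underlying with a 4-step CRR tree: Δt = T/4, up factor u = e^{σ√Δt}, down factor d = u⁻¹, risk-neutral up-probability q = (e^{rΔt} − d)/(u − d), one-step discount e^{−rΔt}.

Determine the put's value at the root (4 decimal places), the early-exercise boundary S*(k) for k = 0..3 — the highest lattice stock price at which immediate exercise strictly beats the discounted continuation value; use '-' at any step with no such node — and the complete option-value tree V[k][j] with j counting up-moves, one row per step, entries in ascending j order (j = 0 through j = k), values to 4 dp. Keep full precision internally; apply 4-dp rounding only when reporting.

Δt=0.36525, u=1.23482, d=0.80984, q=0.50136, disc=e^(-rΔt)=0.97761
k=4 terminal: V=max(K-S,0) → 67.1182 51.0541 26.5600 0.0000 0.0000
k=3: j=0 S=37.7999 intr=59.9301 cont=57.7418 V=59.9301[EX]; j=1 S=57.6362 intr=40.0938 cont=37.9056 V=40.0938[EX]; j=2 S=87.8818 intr=9.8482 cont=12.9474 V=12.9474[hold]; j=3 S=133.9994 intr=0.0000 cont=0.0000 V=0.0000[hold]  S*(3)=57.6362
k=2: j=0 S=46.6759 intr=51.0541 cont=48.8658 V=51.0541[EX]; j=1 S=71.1700 intr=26.5600 cont=25.8907 V=26.5600[EX]; j=2 S=108.5178 intr=0.0000 cont=6.3115 V=6.3115[hold]  S*(2)=71.1700
k=1: j=0 S=57.6362 intr=40.0938 cont=37.9056 V=40.0938[EX]; j=1 S=87.8818 intr=9.8482 cont=16.0409 V=16.0409[hold]  S*(1)=57.6362
k=0: j=0 S=71.1700 intr=26.5600 cont=27.4070 V=27.4070[hold]  S*(0)=-

price = 27.4070
boundary = - 57.6362 71.1700 57.6362
tree:
27.4070
40.0938 16.0409
51.0541 26.5600 6.3115
59.9301 40.0938 12.9474 0.0000
67.1182 51.0541 26.5600 0.0000 0.0000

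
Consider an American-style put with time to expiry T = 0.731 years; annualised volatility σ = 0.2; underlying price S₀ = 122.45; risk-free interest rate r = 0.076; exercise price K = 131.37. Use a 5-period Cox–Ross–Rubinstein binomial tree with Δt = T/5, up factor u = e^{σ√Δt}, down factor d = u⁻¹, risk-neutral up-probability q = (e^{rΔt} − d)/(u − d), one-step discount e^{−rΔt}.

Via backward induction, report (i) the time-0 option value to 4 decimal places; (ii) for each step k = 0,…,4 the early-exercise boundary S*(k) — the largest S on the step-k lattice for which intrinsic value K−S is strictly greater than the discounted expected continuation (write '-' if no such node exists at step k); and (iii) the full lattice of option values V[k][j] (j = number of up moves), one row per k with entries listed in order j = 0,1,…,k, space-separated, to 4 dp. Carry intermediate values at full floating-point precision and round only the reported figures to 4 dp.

price = 10.8670
boundary = - 113.4351 105.0838 113.4351 122.4500
tree:
10.8670
17.9349 5.3933
26.2862 10.0685 1.7363
34.0226 17.9349 3.9355 0.0000
41.1894 26.2862 8.9200 0.0000 0.0000
47.8287 34.0226 17.9349 0.0000 0.0000 0.0000

params: Δt=0.14620 u=1.07947 d=0.92638 q=0.55387 e^(-rΔt)=0.98895
t_5 payoffs: 47.8287 34.0226 17.9349 0.0000 0.0000 0.0000
t_4: node(4,0) S=90.1806 payoff=41.1894 vs cont=39.7378 → 41.1894 [stop]  node(4,1) S=105.0838 payoff=26.2862 vs cont=24.8346 → 26.2862 [stop]  node(4,2) S=122.4500 payoff=8.9200 vs cont=7.9128 → 8.9200 [stop]  node(4,3) S=142.6861 payoff=0.0000 vs cont=0.0000 → 0.0000 [wait]  node(4,4) S=166.2665 payoff=0.0000 vs cont=0.0000 → 0.0000 [wait]  ⇒ S*(4)=122.4500
t_3: node(3,0) S=97.3474 payoff=34.0226 vs cont=32.5710 → 34.0226 [stop]  node(3,1) S=113.4351 payoff=17.9349 vs cont=16.4833 → 17.9349 [stop]  node(3,2) S=132.1814 payoff=0.0000 vs cont=3.9355 → 3.9355 [wait]  node(3,3) S=154.0257 payoff=0.0000 vs cont=0.0000 → 0.0000 [wait]  ⇒ S*(3)=113.4351
t_2: node(2,0) S=105.0838 payoff=26.2862 vs cont=24.8346 → 26.2862 [stop]  node(2,1) S=122.4500 payoff=8.9200 vs cont=10.0685 → 10.0685 [wait]  node(2,2) S=142.6861 payoff=0.0000 vs cont=1.7363 → 1.7363 [wait]  ⇒ S*(2)=105.0838
t_1: node(1,0) S=113.4351 payoff=17.9349 vs cont=17.1124 → 17.9349 [stop]  node(1,1) S=132.1814 payoff=0.0000 vs cont=5.3933 → 5.3933 [wait]  ⇒ S*(1)=113.4351
t_0: node(0,0) S=122.4500 payoff=8.9200 vs cont=10.8670 → 10.8670 [wait]  ⇒ S*(0)=-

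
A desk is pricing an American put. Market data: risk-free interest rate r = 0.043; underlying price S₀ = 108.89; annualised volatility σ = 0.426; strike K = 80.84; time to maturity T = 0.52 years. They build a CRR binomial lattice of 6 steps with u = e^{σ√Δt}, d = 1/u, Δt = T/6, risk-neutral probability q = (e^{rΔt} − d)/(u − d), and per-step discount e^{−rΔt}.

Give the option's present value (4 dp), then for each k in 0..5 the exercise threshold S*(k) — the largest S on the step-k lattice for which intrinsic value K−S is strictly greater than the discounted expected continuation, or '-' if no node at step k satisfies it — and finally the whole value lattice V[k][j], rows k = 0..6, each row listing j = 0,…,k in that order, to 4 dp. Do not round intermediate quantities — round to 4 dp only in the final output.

Δt=0.08667, u=1.13361, d=0.88213, q=0.48353, disc=e^(-rΔt)=0.99628
k=6 terminal: V=max(K-S,0) → 29.5307 14.9034 0.0000 0.0000 0.0000 0.0000 0.0000
k=5: j=0 S=58.1650 intr=22.6750 cont=22.3743 V=22.6750[EX]; j=1 S=74.7467 intr=6.0933 cont=7.6684 V=7.6684[hold]; j=2 S=96.0556 intr=0.0000 cont=0.0000 V=0.0000[hold]; j=3 S=123.4393 intr=0.0000 cont=0.0000 V=0.0000[hold]; j=4 S=158.6295 intr=0.0000 cont=0.0000 V=0.0000[hold]; j=5 S=203.8518 intr=0.0000 cont=0.0000 V=0.0000[hold]  S*(5)=58.1650
k=4: j=0 S=65.9366 intr=14.9034 cont=15.3615 V=15.3615[hold]; j=1 S=84.7339 intr=0.0000 cont=3.9457 V=3.9457[hold]; j=2 S=108.8900 intr=0.0000 cont=0.0000 V=0.0000[hold]; j=3 S=139.9325 intr=0.0000 cont=0.0000 V=0.0000[hold]; j=4 S=179.8247 intr=0.0000 cont=0.0000 V=0.0000[hold]  S*(4)=-
k=3: j=0 S=74.7467 intr=6.0933 cont=9.8050 V=9.8050[hold]; j=1 S=96.0556 intr=0.0000 cont=2.0303 V=2.0303[hold]; j=2 S=123.4393 intr=0.0000 cont=0.0000 V=0.0000[hold]; j=3 S=158.6295 intr=0.0000 cont=0.0000 V=0.0000[hold]  S*(3)=-
k=2: j=0 S=84.7339 intr=0.0000 cont=6.0231 V=6.0231[hold]; j=1 S=108.8900 intr=0.0000 cont=1.0447 V=1.0447[hold]; j=2 S=139.9325 intr=0.0000 cont=0.0000 V=0.0000[hold]  S*(2)=-
k=1: j=0 S=96.0556 intr=0.0000 cont=3.6024 V=3.6024[hold]; j=1 S=123.4393 intr=0.0000 cont=0.5375 V=0.5375[hold]  S*(1)=-
k=0: j=0 S=108.8900 intr=0.0000 cont=2.1125 V=2.1125[hold]  S*(0)=-

price = 2.1125
boundary = - - - - - 58.1650
tree:
2.1125
3.6024 0.5375
6.0231 1.0447 0.0000
9.8050 2.0303 0.0000 0.0000
15.3615 3.9457 0.0000 0.0000 0.0000
22.6750 7.6684 0.0000 0.0000 0.0000 0.0000
29.5307 14.9034 0.0000 0.0000 0.0000 0.0000 0.0000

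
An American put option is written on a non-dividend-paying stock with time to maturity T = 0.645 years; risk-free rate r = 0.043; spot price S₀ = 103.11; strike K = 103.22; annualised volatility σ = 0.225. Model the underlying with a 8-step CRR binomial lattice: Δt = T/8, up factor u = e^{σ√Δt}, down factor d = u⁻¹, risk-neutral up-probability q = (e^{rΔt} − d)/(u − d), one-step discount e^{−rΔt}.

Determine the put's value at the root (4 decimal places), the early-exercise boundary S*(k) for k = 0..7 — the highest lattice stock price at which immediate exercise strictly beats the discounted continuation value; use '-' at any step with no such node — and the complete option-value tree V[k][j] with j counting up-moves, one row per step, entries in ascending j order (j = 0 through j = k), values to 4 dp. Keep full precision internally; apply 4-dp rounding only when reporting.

price = 6.2213
boundary = - - - 85.1261 79.8576 85.1261 90.7421 96.7286
tree:
6.2213
9.2002 3.4151
13.1556 5.4805 1.4633
18.0939 8.5229 2.6087 0.3781
23.3624 12.7379 4.5504 0.7697 0.0062
28.3047 18.0939 7.7029 1.5669 0.0127 0.0000
32.9412 23.3624 12.4779 3.1894 0.0261 0.0000 0.0000
37.2907 28.3047 18.0939 6.4914 0.0536 0.0000 0.0000 0.0000
41.3711 32.9412 23.3624 12.4779 0.1100 0.0000 0.0000 0.0000 0.0000

params: Δt=0.08063 u=1.06597 d=0.93811 q=0.51119 e^(-rΔt)=0.99654
t_8 payoffs: 41.3711 32.9412 23.3624 12.4779 0.1100 0.0000 0.0000 0.0000 0.0000
t_7: node(7,0) S=65.9293 payoff=37.2907 vs cont=36.9335 → 37.2907 [stop]  node(7,1) S=74.9153 payoff=28.3047 vs cont=27.9475 → 28.3047 [stop]  node(7,2) S=85.1261 payoff=18.0939 vs cont=17.7367 → 18.0939 [stop]  node(7,3) S=96.7286 payoff=6.4914 vs cont=6.1342 → 6.4914 [stop]  node(7,4) S=109.9124 payoff=0.0000 vs cont=0.0536 → 0.0536 [wait]  node(7,5) S=124.8933 payoff=0.0000 vs cont=0.0000 → 0.0000 [wait]  node(7,6) S=141.9159 payoff=0.0000 vs cont=0.0000 → 0.0000 [wait]  node(7,7) S=161.2588 payoff=0.0000 vs cont=0.0000 → 0.0000 [wait]  ⇒ S*(7)=96.7286
t_6: node(6,0) S=70.2788 payoff=32.9412 vs cont=32.5840 → 32.9412 [stop]  node(6,1) S=79.8576 payoff=23.3624 vs cont=23.0051 → 23.3624 [stop]  node(6,2) S=90.7421 payoff=12.4779 vs cont=12.1207 → 12.4779 [stop]  node(6,3) S=103.1100 payoff=0.1100 vs cont=3.1894 → 3.1894 [wait]  node(6,4) S=117.1637 payoff=0.0000 vs cont=0.0261 → 0.0261 [wait]  node(6,5) S=133.1328 payoff=0.0000 vs cont=0.0000 → 0.0000 [wait]  node(6,6) S=151.2785 payoff=0.0000 vs cont=0.0000 → 0.0000 [wait]  ⇒ S*(6)=90.7421
t_5: node(5,0) S=74.9153 payoff=28.3047 vs cont=27.9475 → 28.3047 [stop]  node(5,1) S=85.1261 payoff=18.0939 vs cont=17.7367 → 18.0939 [stop]  node(5,2) S=96.7286 payoff=6.4914 vs cont=7.7029 → 7.7029 [wait]  node(5,3) S=109.9124 payoff=0.0000 vs cont=1.5669 → 1.5669 [wait]  node(5,4) S=124.8933 payoff=0.0000 vs cont=0.0127 → 0.0127 [wait]  node(5,5) S=141.9159 payoff=0.0000 vs cont=0.0000 → 0.0000 [wait]  ⇒ S*(5)=85.1261
t_4: node(4,0) S=79.8576 payoff=23.3624 vs cont=23.0051 → 23.3624 [stop]  node(4,1) S=90.7421 payoff=12.4779 vs cont=12.7379 → 12.7379 [wait]  node(4,2) S=103.1100 payoff=0.1100 vs cont=4.5504 → 4.5504 [wait]  node(4,3) S=117.1637 payoff=0.0000 vs cont=0.7697 → 0.7697 [wait]  node(4,4) S=133.1328 payoff=0.0000 vs cont=0.0062 → 0.0062 [wait]  ⇒ S*(4)=79.8576
t_3: node(3,0) S=85.1261 payoff=18.0939 vs cont=17.8691 → 18.0939 [stop]  node(3,1) S=96.7286 payoff=6.4914 vs cont=8.5229 → 8.5229 [wait]  node(3,2) S=109.9124 payoff=0.0000 vs cont=2.6087 → 2.6087 [wait]  node(3,3) S=124.8933 payoff=0.0000 vs cont=0.3781 → 0.3781 [wait]  ⇒ S*(3)=85.1261
t_2: node(2,0) S=90.7421 payoff=12.4779 vs cont=13.1556 → 13.1556 [wait]  node(2,1) S=103.1100 payoff=0.1100 vs cont=5.4805 → 5.4805 [wait]  node(2,2) S=117.1637 payoff=0.0000 vs cont=1.4633 → 1.4633 [wait]  ⇒ S*(2)=-
t_1: node(1,0) S=96.7286 payoff=6.4914 vs cont=9.2002 → 9.2002 [wait]  node(1,1) S=109.9124 payoff=0.0000 vs cont=3.4151 → 3.4151 [wait]  ⇒ S*(1)=-
t_0: node(0,0) S=103.1100 payoff=0.1100 vs cont=6.2213 → 6.2213 [wait]  ⇒ S*(0)=-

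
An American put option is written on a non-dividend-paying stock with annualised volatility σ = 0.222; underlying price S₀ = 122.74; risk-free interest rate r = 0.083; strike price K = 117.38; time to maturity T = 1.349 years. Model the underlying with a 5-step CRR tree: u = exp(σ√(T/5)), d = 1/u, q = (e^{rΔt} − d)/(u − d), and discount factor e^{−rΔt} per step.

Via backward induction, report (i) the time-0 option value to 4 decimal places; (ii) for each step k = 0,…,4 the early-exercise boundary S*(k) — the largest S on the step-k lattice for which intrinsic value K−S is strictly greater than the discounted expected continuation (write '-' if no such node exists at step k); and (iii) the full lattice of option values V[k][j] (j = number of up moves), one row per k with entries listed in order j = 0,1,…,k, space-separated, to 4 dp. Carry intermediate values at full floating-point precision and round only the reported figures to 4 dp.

price = 6.1205
boundary = - - 97.4602 86.8457 97.4602
tree:
6.1205
11.2399 2.4890
19.9198 5.1173 0.5987
30.5343 10.2694 1.4212 0.0000
39.9928 19.9198 3.3735 0.0000 0.0000
48.4212 30.5343 8.0078 0.0000 0.0000 0.0000

Δt=0.26980  u=1.12222  d=0.89109  q=0.56918  discount=0.97786
step 5 (expiry): payoffs max(K−S,0) = 48.4212 30.5343 8.0078 0.0000 0.0000 0.0000
step 4: (k=4,j=0): S=77.3872, (K−S)⁺=39.9928, hold=37.3935 ⇒ V=39.9928 exercise | (k=4,j=1): S=97.4602, (K−S)⁺=19.9198, hold=17.3204 ⇒ V=19.9198 exercise | (k=4,j=2): S=122.7400, (K−S)⁺=0.0000, hold=3.3735 ⇒ V=3.3735 continue | (k=4,j=3): S=154.5769, (K−S)⁺=0.0000, hold=0.0000 ⇒ V=0.0000 continue | (k=4,j=4): S=194.6719, (K−S)⁺=0.0000, hold=0.0000 ⇒ V=0.0000 continue  boundary S*=97.4602
step 3: (k=3,j=0): S=86.8457, (K−S)⁺=30.5343, hold=27.9350 ⇒ V=30.5343 exercise | (k=3,j=1): S=109.3722, (K−S)⁺=8.0078, hold=10.2694 ⇒ V=10.2694 continue | (k=3,j=2): S=137.7417, (K−S)⁺=0.0000, hold=1.4212 ⇒ V=1.4212 continue | (k=3,j=3): S=173.4699, (K−S)⁺=0.0000, hold=0.0000 ⇒ V=0.0000 continue  boundary S*=86.8457
step 2: (k=2,j=0): S=97.4602, (K−S)⁺=19.9198, hold=18.5792 ⇒ V=19.9198 exercise | (k=2,j=1): S=122.7400, (K−S)⁺=0.0000, hold=5.1173 ⇒ V=5.1173 continue | (k=2,j=2): S=154.5769, (K−S)⁺=0.0000, hold=0.5987 ⇒ V=0.5987 continue  boundary S*=97.4602
step 1: (k=1,j=0): S=109.3722, (K−S)⁺=8.0078, hold=11.2399 ⇒ V=11.2399 continue | (k=1,j=1): S=137.7417, (K−S)⁺=0.0000, hold=2.4890 ⇒ V=2.4890 continue  boundary S*=-
step 0: (k=0,j=0): S=122.7400, (K−S)⁺=0.0000, hold=6.1205 ⇒ V=6.1205 continue  boundary S*=-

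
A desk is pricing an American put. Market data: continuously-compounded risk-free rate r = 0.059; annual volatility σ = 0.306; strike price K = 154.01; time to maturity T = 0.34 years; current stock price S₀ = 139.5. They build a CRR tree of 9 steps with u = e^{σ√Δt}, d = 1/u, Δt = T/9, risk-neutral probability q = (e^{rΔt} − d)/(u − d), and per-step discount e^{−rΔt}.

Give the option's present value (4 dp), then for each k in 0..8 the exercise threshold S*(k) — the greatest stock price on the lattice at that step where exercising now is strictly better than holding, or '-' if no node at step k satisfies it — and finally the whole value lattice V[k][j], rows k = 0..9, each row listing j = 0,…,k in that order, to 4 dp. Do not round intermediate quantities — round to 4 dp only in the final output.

Δt=0.03778  u=1.06128  d=0.94226  q=0.50388  discount=0.99777
step 9 (expiry): payoffs max(K−S,0) = 72.3321 62.0150 50.3946 37.3064 22.5650 5.9614 0.0000 0.0000 0.0000 0.0000
step 8: (k=8,j=0): S=86.6831, (K−S)⁺=67.3269, hold=66.9840 ⇒ V=67.3269 exercise | (k=8,j=1): S=97.6325, (K−S)⁺=56.3775, hold=56.0346 ⇒ V=56.3775 exercise | (k=8,j=2): S=109.9650, (K−S)⁺=44.0450, hold=43.7022 ⇒ V=44.0450 exercise | (k=8,j=3): S=123.8552, (K−S)⁺=30.1548, hold=29.8119 ⇒ V=30.1548 exercise | (k=8,j=4): S=139.5000, (K−S)⁺=14.5100, hold=14.1671 ⇒ V=14.5100 exercise | (k=8,j=5): S=157.1210, (K−S)⁺=0.0000, hold=2.9510 ⇒ V=2.9510 continue | (k=8,j=6): S=176.9677, (K−S)⁺=0.0000, hold=0.0000 ⇒ V=0.0000 continue | (k=8,j=7): S=199.3215, (K−S)⁺=0.0000, hold=0.0000 ⇒ V=0.0000 continue | (k=8,j=8): S=224.4988, (K−S)⁺=0.0000, hold=0.0000 ⇒ V=0.0000 continue  boundary S*=139.5000
step 7: (k=7,j=0): S=91.9950, (K−S)⁺=62.0150, hold=61.6721 ⇒ V=62.0150 exercise | (k=7,j=1): S=103.6154, (K−S)⁺=50.3946, hold=50.0517 ⇒ V=50.3946 exercise | (k=7,j=2): S=116.7036, (K−S)⁺=37.3064, hold=36.9635 ⇒ V=37.3064 exercise | (k=7,j=3): S=131.4450, (K−S)⁺=22.5650, hold=22.2221 ⇒ V=22.5650 exercise | (k=7,j=4): S=148.0486, (K−S)⁺=5.9614, hold=8.6663 ⇒ V=8.6663 continue | (k=7,j=5): S=166.7493, (K−S)⁺=0.0000, hold=1.4608 ⇒ V=1.4608 continue | (k=7,j=6): S=187.8123, (K−S)⁺=0.0000, hold=0.0000 ⇒ V=0.0000 continue | (k=7,j=7): S=211.5359, (K−S)⁺=0.0000, hold=0.0000 ⇒ V=0.0000 continue  boundary S*=131.4450
step 6: (k=6,j=0): S=97.6325, (K−S)⁺=56.3775, hold=56.0346 ⇒ V=56.3775 exercise | (k=6,j=1): S=109.9650, (K−S)⁺=44.0450, hold=43.7022 ⇒ V=44.0450 exercise | (k=6,j=2): S=123.8552, (K−S)⁺=30.1548, hold=29.8119 ⇒ V=30.1548 exercise | (k=6,j=3): S=139.5000, (K−S)⁺=14.5100, hold=15.5270 ⇒ V=15.5270 continue | (k=6,j=4): S=157.1210, (K−S)⁺=0.0000, hold=5.0243 ⇒ V=5.0243 continue | (k=6,j=5): S=176.9677, (K−S)⁺=0.0000, hold=0.7231 ⇒ V=0.7231 continue | (k=6,j=6): S=199.3215, (K−S)⁺=0.0000, hold=0.0000 ⇒ V=0.0000 continue  boundary S*=123.8552
step 5: (k=5,j=0): S=103.6154, (K−S)⁺=50.3946, hold=50.0517 ⇒ V=50.3946 exercise | (k=5,j=1): S=116.7036, (K−S)⁺=37.3064, hold=36.9635 ⇒ V=37.3064 exercise | (k=5,j=2): S=131.4450, (K−S)⁺=22.5650, hold=22.7334 ⇒ V=22.7334 continue | (k=5,j=3): S=148.0486, (K−S)⁺=5.9614, hold=10.2121 ⇒ V=10.2121 continue | (k=5,j=4): S=166.7493, (K−S)⁺=0.0000, hold=2.8507 ⇒ V=2.8507 continue | (k=5,j=5): S=187.8123, (K−S)⁺=0.0000, hold=0.3579 ⇒ V=0.3579 continue  boundary S*=116.7036
step 4: (k=4,j=0): S=109.9650, (K−S)⁺=44.0450, hold=43.7022 ⇒ V=44.0450 exercise | (k=4,j=1): S=123.8552, (K−S)⁺=30.1548, hold=29.8966 ⇒ V=30.1548 exercise | (k=4,j=2): S=139.5000, (K−S)⁺=14.5100, hold=16.3875 ⇒ V=16.3875 continue | (k=4,j=3): S=157.1210, (K−S)⁺=0.0000, hold=6.4883 ⇒ V=6.4883 continue | (k=4,j=4): S=176.9677, (K−S)⁺=0.0000, hold=1.5911 ⇒ V=1.5911 continue  boundary S*=123.8552
step 3: (k=3,j=0): S=116.7036, (K−S)⁺=37.3064, hold=36.9635 ⇒ V=37.3064 exercise | (k=3,j=1): S=131.4450, (K−S)⁺=22.5650, hold=23.1660 ⇒ V=23.1660 continue | (k=3,j=2): S=148.0486, (K−S)⁺=5.9614, hold=11.3741 ⇒ V=11.3741 continue | (k=3,j=3): S=166.7493, (K−S)⁺=0.0000, hold=4.0117 ⇒ V=4.0117 continue  boundary S*=116.7036
step 2: (k=2,j=0): S=123.8552, (K−S)⁺=30.1548, hold=30.1141 ⇒ V=30.1548 exercise | (k=2,j=1): S=139.5000, (K−S)⁺=14.5100, hold=17.1859 ⇒ V=17.1859 continue | (k=2,j=2): S=157.1210, (K−S)⁺=0.0000, hold=7.6473 ⇒ V=7.6473 continue  boundary S*=123.8552
step 1: (k=1,j=0): S=131.4450, (K−S)⁺=22.5650, hold=23.5674 ⇒ V=23.5674 continue | (k=1,j=1): S=148.0486, (K−S)⁺=5.9614, hold=12.3520 ⇒ V=12.3520 continue  boundary S*=-
step 0: (k=0,j=0): S=139.5000, (K−S)⁺=14.5100, hold=17.8763 ⇒ V=17.8763 continue  boundary S*=-

price = 17.8763
boundary = - - 123.8552 116.7036 123.8552 116.7036 123.8552 131.4450 139.5000
tree:
17.8763
23.5674 12.3520
30.1548 17.1859 7.6473
37.3064 23.1660 11.3741 4.0117
44.0450 30.1548 16.3875 6.4883 1.5911
50.3946 37.3064 22.7334 10.2121 2.8507 0.3579
56.3775 44.0450 30.1548 15.5270 5.0243 0.7231 0.0000
62.0150 50.3946 37.3064 22.5650 8.6663 1.4608 0.0000 0.0000
67.3269 56.3775 44.0450 30.1548 14.5100 2.9510 0.0000 0.0000 0.0000
72.3321 62.0150 50.3946 37.3064 22.5650 5.9614 0.0000 0.0000 0.0000 0.0000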